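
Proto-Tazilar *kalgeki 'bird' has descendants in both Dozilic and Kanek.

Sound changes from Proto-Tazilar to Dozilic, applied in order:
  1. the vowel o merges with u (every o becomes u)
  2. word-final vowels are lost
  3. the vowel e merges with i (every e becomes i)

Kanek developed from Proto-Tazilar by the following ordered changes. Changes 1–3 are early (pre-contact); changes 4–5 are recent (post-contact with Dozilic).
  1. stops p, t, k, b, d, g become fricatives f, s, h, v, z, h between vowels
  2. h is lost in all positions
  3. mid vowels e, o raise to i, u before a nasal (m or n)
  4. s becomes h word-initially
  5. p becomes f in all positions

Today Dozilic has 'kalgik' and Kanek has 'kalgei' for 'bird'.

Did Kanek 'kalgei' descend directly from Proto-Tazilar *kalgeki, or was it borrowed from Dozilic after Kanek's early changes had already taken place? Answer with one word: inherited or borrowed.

If inherited, *kalgeki would pass through all of Kanek's changes:
Kanek: start from *kalgeki.
  rule 1 (intervocalic lenition): kalgeki → kalgehi
  rule 2 (h-loss): kalgehi → kalgei
  rule 3: no change — kalgei
  rule 4: no change — kalgei
  rule 5: no change — kalgei
  ⇒ Kanek kalgei
If borrowed from Dozilic 'kalgik' after the early changes, it would undergo only the recent ones:
  rule 4 (debuccalisation): no change (kalgik)
  rule 5 (unconditioned shift): no change (kalgik)
  ⇒ as a loan: kalgik
Kanek 'kalgei' matches the inherited outcome exactly, so it is an inherited cognate, not a loan.

inherited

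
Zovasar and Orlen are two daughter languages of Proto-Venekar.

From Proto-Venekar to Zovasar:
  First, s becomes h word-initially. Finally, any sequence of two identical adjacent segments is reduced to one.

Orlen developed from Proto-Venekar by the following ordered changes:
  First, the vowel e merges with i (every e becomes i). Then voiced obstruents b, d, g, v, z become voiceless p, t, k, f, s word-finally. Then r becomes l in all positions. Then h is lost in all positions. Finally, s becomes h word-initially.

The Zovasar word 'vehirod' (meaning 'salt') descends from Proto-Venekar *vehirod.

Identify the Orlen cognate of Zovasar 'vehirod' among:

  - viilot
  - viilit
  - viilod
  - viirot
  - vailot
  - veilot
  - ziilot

Orlen: *vehirod > vihirod > vihirot > vihilot > viilot  (by vowel merger, final devoicing, unconditioned shift, h-loss)
The other candidates each miss or misapply at least one Orlen change.

viilot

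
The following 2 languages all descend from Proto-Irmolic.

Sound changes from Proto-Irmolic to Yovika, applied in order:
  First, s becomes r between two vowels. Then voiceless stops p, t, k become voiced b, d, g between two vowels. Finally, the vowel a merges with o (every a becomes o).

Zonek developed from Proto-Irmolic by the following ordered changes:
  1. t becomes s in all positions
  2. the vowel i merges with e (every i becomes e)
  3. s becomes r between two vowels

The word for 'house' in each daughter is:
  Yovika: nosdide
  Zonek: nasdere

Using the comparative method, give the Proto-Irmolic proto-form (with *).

Position 6: Yovika has d, Zonek has r. Taking the neighbouring segments as reconstructed: Yovika d could go back to *t or *d; Zonek r could go back to *t or *s or *r — the one source consistent with every daughter is *t.
Position 2: Yovika has o, Zonek has a. Zonek preserves a here (none of its changes turn any other segment into a), so the proto-segment is *a.
This points to *nasdite. Verify forward in each daughter:
Yovika: start from *nasdite.
  rule 1: no change — nasdite
  rule 2 (intervocalic voicing): nasdite → nasdide
  rule 3 (vowel merger): nasdide → nosdide
  ⇒ Yovika nosdide
Zonek: start from *nasdite.
  rule 1 (unconditioned shift): nasdite → nasdise
  rule 2 (vowel merger): nasdise → nasdese
  rule 3 (rhotacism): nasdese → nasdere
  ⇒ Zonek nasdere
*nasdite is the unique common source.

*nasdite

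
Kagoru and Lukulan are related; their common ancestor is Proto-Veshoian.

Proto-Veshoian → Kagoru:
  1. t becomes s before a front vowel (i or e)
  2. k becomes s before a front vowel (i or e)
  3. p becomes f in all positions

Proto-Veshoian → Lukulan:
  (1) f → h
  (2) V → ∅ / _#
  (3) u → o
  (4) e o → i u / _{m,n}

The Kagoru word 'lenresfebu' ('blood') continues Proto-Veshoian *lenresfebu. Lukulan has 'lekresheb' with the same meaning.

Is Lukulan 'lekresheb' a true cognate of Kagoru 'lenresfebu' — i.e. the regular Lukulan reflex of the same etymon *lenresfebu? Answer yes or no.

Derive the expected Lukulan reflex of *lenresfebu:
Lukulan: *lenresfebu > lenreshebu > lenresheb > linresheb  (by unconditioned shift, apocope, pre-nasal raising)
The regular Lukulan reflex would be 'linresheb', but the attested form is 'lekresheb'. The correspondence is irregular, so they are not cognates (the Lukulan form has a different source).

no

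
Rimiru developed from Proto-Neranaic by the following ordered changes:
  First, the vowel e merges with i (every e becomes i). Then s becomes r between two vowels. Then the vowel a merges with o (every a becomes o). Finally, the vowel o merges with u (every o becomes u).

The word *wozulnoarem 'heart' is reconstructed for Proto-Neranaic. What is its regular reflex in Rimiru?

Rimiru: start from *wozulnoarem.
  rule 1 (vowel merger): wozulnoarem → wozulnoarim
  rule 2: no change — wozulnoarim
  rule 3 (vowel merger): wozulnoarim → wozulnoorim
  rule 4 (vowel merger): wozulnoorim → wuzulnuurim
  ⇒ Rimiru wuzulnuurim

wuzulnuurim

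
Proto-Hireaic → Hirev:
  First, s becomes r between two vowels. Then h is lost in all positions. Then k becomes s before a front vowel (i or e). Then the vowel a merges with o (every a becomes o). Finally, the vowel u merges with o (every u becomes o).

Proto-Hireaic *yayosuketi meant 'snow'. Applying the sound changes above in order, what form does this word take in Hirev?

Hirev: start from *yayosuketi.
  rule 1 (rhotacism): yayosuketi → yayoruketi
  rule 2: no change — yayoruketi
  rule 3 (palatalisation): yayoruketi → yayoruseti
  rule 4 (vowel merger): yayoruseti → yoyoruseti
  rule 5 (vowel merger): yoyoruseti → yoyoroseti
  ⇒ Hirev yoyoroseti

yoyoroseti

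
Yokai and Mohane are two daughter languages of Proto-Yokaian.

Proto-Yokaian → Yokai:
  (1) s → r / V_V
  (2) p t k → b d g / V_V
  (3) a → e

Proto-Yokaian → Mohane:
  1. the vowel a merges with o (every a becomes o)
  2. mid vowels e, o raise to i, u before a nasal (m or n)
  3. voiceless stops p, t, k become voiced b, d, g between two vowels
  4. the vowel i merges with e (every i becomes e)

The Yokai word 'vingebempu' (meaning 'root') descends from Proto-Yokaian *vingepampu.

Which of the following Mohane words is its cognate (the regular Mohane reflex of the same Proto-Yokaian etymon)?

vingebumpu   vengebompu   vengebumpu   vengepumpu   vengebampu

Mohane: start from *vingepampu.
  rule 1 (vowel merger): vingepampu → vingepompu
  rule 2 (pre-nasal raising): vingepompu → vingepumpu
  rule 3 (intervocalic voicing): vingepumpu → vingebumpu
  rule 4 (vowel merger): vingebumpu → vengebumpu
  ⇒ Mohane vengebumpu
Only 'vengebumpu' matches the regular Mohane development of *vingepampu.

vengebumpu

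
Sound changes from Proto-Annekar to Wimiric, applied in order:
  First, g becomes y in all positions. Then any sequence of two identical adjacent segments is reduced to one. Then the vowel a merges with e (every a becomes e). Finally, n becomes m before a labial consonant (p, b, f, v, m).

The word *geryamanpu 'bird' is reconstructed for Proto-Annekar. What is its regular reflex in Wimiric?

yeryemempu

Wimiric: *geryamanpu > yeryamanpu > yeryemenpu > yeryemempu  (by unconditioned shift, vowel merger, nasal place assimilation)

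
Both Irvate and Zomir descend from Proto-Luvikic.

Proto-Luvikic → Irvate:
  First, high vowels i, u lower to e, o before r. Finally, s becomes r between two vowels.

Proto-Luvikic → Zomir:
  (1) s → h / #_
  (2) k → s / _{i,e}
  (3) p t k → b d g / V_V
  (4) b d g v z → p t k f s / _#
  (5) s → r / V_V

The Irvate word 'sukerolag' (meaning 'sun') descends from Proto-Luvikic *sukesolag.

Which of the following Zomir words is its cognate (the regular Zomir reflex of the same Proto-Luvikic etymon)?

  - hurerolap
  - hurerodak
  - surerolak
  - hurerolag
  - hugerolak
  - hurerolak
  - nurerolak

Zomir: *sukesolag
  sukesolag → hukesolag   [debuccalisation]
  hukesolag → husesolag   [palatalisation]
  husesolag (rule 3 does not apply)
  husesolag → husesolak   [final devoicing]
  husesolak → hurerolak   [rhotacism]
  giving Zomir hurerolak.

hurerolak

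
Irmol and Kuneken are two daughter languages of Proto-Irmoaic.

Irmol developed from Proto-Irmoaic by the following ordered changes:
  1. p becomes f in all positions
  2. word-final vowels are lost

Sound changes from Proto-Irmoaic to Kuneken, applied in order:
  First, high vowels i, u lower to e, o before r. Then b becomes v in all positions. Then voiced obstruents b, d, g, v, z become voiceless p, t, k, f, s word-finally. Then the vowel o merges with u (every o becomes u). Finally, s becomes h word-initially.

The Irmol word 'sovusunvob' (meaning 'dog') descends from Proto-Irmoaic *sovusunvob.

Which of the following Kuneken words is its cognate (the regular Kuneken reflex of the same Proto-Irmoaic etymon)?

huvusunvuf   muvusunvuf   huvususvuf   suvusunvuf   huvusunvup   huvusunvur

Kuneken: *sovusunvob
  sovusunvob (rule 1 does not apply)
  sovusunvob → sovusunvov   [unconditioned shift]
  sovusunvov → sovusunvof   [final devoicing]
  sovusunvof → suvusunvuf   [vowel merger]
  suvusunvuf → huvusunvuf   [debuccalisation]
  giving Kuneken huvusunvuf.

huvusunvuf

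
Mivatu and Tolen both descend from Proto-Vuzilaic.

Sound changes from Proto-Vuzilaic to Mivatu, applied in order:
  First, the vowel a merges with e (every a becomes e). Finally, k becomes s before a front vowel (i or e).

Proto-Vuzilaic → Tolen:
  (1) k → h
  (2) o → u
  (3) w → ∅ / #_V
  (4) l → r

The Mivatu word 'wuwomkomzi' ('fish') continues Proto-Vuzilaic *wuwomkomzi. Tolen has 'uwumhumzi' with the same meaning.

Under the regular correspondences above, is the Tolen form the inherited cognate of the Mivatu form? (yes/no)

yes

Derive the expected Tolen reflex of *wuwomkomzi:
Tolen: start from *wuwomkomzi.
  rule 1 (unconditioned shift): wuwomkomzi → wuwomhomzi
  rule 2 (vowel merger): wuwomhomzi → wuwumhumzi
  rule 3 (glide loss): wuwumhumzi → uwumhumzi
  rule 4: no change — uwumhumzi
  ⇒ Tolen uwumhumzi
Tolen 'uwumhumzi' matches the regular reflex exactly, so the pair is cognate.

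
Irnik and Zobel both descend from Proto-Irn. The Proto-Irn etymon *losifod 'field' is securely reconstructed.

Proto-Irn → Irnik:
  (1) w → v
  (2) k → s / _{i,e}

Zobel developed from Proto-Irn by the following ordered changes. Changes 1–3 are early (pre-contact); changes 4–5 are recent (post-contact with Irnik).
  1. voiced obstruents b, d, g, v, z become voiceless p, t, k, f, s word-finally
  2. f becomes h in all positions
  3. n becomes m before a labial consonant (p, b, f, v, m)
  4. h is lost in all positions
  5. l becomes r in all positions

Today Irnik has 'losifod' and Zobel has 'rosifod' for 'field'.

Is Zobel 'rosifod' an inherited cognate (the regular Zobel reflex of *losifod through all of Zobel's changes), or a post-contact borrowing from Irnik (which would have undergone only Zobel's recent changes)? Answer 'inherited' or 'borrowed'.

borrowed

If inherited, *losifod would pass through all of Zobel's changes:
Zobel: start from *losifod.
  rule 1 (final devoicing): losifod → losifot
  rule 2 (unconditioned shift): losifot → losihot
  rule 3: no change — losihot
  rule 4 (h-loss): losihot → losiot
  rule 5 (unconditioned shift): losiot → rosiot
  ⇒ Zobel rosiot
If borrowed from Irnik 'losifod' after the early changes, it would undergo only the recent ones:
  rule 4 (h-loss): no change (losifod)
  rule 5 (unconditioned shift): losifod → rosifod
  ⇒ as a loan: rosifod
Zobel 'rosifod' matches the loan outcome 'rosifod', not the inherited 'rosiot' — it skipped the early Zobel changes, so it was borrowed from Irnik.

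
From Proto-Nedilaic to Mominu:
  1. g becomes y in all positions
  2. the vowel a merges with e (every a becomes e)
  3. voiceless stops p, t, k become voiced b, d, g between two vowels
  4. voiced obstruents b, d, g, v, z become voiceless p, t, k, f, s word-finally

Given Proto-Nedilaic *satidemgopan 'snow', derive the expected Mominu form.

sedidemyoben

Mominu: *satidemgopan
  satidemgopan → satidemyopan   [unconditioned shift]
  satidemyopan → setidemyopen   [vowel merger]
  setidemyopen → sedidemyoben   [intervocalic voicing]
  sedidemyoben (rule 4 does not apply)
  giving Mominu sedidemyoben.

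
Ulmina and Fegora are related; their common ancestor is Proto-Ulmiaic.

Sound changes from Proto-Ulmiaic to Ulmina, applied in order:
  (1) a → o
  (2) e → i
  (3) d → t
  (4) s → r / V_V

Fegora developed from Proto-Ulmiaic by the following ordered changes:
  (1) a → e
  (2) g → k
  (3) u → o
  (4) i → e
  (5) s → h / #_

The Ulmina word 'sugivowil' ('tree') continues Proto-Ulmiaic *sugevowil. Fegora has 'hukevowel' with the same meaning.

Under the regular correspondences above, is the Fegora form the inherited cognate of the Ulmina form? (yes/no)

no

Derive the expected Fegora reflex of *sugevowil:
Fegora: *sugevowil
  sugevowil (rule 1 does not apply)
  sugevowil → sukevowil   [unconditioned shift]
  sukevowil → sokevowil   [vowel merger]
  sokevowil → sokevowel   [vowel merger]
  sokevowel → hokevowel   [debuccalisation]
  giving Fegora hokevowel.
The regular Fegora reflex would be 'hokevowel', but the attested form is 'hukevowel'. The correspondence is irregular, so they are not cognates (the Fegora form has a different source).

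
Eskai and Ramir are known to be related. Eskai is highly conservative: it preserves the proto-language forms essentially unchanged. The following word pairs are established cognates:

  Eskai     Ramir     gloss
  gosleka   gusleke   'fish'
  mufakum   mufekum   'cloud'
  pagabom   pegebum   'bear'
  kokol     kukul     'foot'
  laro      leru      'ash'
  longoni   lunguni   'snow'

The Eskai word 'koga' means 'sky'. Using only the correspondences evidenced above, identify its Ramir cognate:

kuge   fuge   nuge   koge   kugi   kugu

gosleka ~ gusleke, kokol ~ kukul — Eskai o corresponds to Ramir u after a consonant, before a consonant other than r, m, n, p, b, f, v.
gosleka ~ gusleke — Eskai a corresponds to Ramir e word-finally.
Applying these to Eskai 'koga':
  koga → kuga   (o→u after a consonant, before a consonant other than r, m, n, p, b, f, v)
  kuga → kuge   (a→e word-finally)
So the Ramir cognate is 'kuge'.

kuge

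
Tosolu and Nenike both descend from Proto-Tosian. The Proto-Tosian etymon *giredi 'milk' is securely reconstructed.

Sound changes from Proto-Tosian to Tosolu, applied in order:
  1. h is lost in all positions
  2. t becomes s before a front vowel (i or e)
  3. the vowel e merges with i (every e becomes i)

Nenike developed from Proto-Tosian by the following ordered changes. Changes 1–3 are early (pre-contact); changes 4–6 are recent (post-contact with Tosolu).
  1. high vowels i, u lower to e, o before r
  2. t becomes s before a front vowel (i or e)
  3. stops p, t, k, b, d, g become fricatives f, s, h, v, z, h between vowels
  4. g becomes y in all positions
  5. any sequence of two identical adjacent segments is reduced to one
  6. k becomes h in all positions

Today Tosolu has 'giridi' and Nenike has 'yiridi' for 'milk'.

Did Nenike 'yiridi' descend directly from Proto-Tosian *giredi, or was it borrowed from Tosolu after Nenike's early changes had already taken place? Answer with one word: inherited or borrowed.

borrowed

If inherited, *giredi would pass through all of Nenike's changes:
Nenike: start from *giredi.
  rule 1 (pre-rhotic lowering): giredi → geredi
  rule 2: no change — geredi
  rule 3 (intervocalic lenition): geredi → gerezi
  rule 4 (unconditioned shift): gerezi → yerezi
  rule 5: no change — yerezi
  rule 6: no change — yerezi
  ⇒ Nenike yerezi
If borrowed from Tosolu 'giridi' after the early changes, it would undergo only the recent ones:
  rule 4 (unconditioned shift): giridi → yiridi
  rule 5 (degemination): no change (yiridi)
  rule 6 (unconditioned shift): no change (yiridi)
  ⇒ as a loan: yiridi
Nenike 'yiridi' matches the loan outcome 'yiridi', not the inherited 'yerezi' — it skipped the early Nenike changes, so it was borrowed from Tosolu.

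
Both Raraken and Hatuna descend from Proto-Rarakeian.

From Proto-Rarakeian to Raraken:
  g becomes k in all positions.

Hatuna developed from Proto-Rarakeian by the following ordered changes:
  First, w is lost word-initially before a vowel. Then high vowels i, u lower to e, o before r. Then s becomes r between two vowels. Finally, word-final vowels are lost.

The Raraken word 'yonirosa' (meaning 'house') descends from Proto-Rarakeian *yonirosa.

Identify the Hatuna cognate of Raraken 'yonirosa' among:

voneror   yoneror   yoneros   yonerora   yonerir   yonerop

yoneror

Hatuna: *yonirosa
  yonirosa (rule 1 does not apply)
  yonirosa → yonerosa   [pre-rhotic lowering]
  yonerosa → yonerora   [rhotacism]
  yonerora → yoneror   [apocope]
  giving Hatuna yoneror.
Among the options, 'yoneror' alone shows every Hatuna change applied in order.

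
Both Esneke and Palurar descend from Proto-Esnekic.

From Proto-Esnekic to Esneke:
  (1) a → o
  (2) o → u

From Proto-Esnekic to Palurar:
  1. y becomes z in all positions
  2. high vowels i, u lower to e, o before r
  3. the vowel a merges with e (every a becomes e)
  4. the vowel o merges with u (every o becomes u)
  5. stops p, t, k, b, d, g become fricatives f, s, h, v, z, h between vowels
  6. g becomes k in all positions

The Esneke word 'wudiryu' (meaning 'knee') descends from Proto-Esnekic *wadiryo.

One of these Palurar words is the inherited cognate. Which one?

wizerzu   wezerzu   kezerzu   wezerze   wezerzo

Palurar: start from *wadiryo.
  rule 1 (unconditioned shift): wadiryo → wadirzo
  rule 2 (pre-rhotic lowering): wadirzo → waderzo
  rule 3 (vowel merger): waderzo → wederzo
  rule 4 (vowel merger): wederzo → wederzu
  rule 5 (intervocalic lenition): wederzu → wezerzu
  rule 6: no change — wezerzu
  ⇒ Palurar wezerzu
Only 'wezerzu' matches the regular Palurar development of *wadiryo.

wezerzu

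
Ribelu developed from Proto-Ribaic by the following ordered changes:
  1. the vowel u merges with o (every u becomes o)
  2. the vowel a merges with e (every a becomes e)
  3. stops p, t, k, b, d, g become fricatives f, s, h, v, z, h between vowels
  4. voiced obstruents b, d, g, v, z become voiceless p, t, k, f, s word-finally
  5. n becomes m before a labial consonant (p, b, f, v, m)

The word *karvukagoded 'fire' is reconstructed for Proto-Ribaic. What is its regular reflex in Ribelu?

Ribelu: *karvukagoded
  karvukagoded → karvokagoded   [vowel merger]
  karvokagoded → kervokegoded   [vowel merger]
  kervokegoded → kervohehozed   [intervocalic lenition]
  kervohehozed → kervohehozet   [final devoicing]
  kervohehozet (rule 5 does not apply)
  giving Ribelu kervohehozet.

kervohehozet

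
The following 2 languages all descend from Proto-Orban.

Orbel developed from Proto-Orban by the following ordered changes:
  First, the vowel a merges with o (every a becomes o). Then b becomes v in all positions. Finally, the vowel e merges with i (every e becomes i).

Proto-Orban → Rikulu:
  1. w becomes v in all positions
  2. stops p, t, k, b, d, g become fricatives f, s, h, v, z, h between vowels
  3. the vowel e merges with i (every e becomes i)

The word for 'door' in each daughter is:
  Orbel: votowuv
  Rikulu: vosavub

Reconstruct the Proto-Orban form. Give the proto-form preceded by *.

*votawub

Position 3: Orbel has t, Rikulu has s. Orbel preserves t here (none of its changes turn any other segment into t), so the proto-segment is *t.
Position 5: Orbel has w, Rikulu has v. Orbel preserves w here (none of its changes turn any other segment into w), so the proto-segment is *w.
Position 7: Orbel has v, Rikulu has b. Rikulu preserves b here (none of its changes turn any other segment into b), so the proto-segment is *b.
Verify the candidate proto-form against each daughter:
Orbel: *votawub
  votawub → votowub   [vowel merger]
  votowub → votowuv   [unconditioned shift]
  votowuv (rule 3 does not apply)
  giving Orbel votowuv.
Rikulu: *votawub
  votawub → votavub   [unconditioned shift]
  votavub → vosavub   [intervocalic lenition]
  vosavub (rule 3 does not apply)
  giving Rikulu vosavub.
No other proto-form is consistent with every reflex, so the reconstruction is *votawub.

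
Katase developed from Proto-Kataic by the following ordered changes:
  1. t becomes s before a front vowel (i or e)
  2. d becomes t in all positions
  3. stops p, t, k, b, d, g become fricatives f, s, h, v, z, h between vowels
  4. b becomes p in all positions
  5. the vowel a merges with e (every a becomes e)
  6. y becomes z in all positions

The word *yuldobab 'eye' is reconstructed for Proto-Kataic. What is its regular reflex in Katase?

zultovep

Katase: start from *yuldobab.
  rule 1: no change — yuldobab
  rule 2 (unconditioned shift): yuldobab → yultobab
  rule 3 (intervocalic lenition): yultobab → yultovab
  rule 4 (unconditioned shift): yultovab → yultovap
  rule 5 (vowel merger): yultovap → yultovep
  rule 6 (unconditioned shift): yultovep → zultovep
  ⇒ Katase zultovep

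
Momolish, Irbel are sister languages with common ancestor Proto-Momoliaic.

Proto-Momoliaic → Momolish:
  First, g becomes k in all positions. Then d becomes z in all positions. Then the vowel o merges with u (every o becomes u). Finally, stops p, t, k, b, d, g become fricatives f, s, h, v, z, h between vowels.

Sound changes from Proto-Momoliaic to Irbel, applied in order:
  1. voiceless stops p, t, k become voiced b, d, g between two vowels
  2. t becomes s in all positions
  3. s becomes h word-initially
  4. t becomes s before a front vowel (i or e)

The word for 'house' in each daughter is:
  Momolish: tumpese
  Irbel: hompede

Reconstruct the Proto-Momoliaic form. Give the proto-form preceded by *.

*tompete

Position 1: Momolish has t, Irbel has h. Momolish preserves t here (none of its changes turn any other segment into t), so the proto-segment is *t.
Position 2: Momolish has u, Irbel has o. Irbel preserves o here (none of its changes turn any other segment into o), so the proto-segment is *o.
Position 6: Momolish has s, Irbel has d. Taking the neighbouring segments as reconstructed: Momolish s could go back to *t or *s; Irbel d could go back to *t or *d — the one source consistent with every daughter is *t.
Continuing position by position gives *tompete; check it forward:
Momolish: *tompete > tumpete > tumpese  (by vowel merger, intervocalic lenition)
Irbel: *tompete
  tompete → tompede   [intervocalic voicing]
  tompede → sompede   [unconditioned shift]
  sompede → hompede   [debuccalisation]
  hompede (rule 4 does not apply)
  giving Irbel hompede.
No other proto-form is consistent with every reflex, so the reconstruction is *tompete.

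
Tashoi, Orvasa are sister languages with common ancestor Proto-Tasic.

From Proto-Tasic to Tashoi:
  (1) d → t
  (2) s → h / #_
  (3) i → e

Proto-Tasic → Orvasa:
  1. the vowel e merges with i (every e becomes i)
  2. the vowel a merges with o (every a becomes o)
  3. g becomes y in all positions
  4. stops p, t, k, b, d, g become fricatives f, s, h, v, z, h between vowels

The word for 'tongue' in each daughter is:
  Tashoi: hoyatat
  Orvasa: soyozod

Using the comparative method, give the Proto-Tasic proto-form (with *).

Position 4: Tashoi has a, Orvasa has o. Tashoi preserves a here (none of its changes turn any other segment into a), so the proto-segment is *a.
Position 5: Tashoi has t, Orvasa has z. Taking the neighbouring segments as reconstructed: Tashoi t could go back to *t or *d; Orvasa z could go back to *d or *z — the one source consistent with every daughter is *d.
Position 7: Tashoi has t, Orvasa has d. Orvasa preserves d here (none of its changes turn any other segment into d), so the proto-segment is *d.
Continuing position by position gives *soyadad; check it forward:
Tashoi: *soyadad > soyatat > hoyatat  (by unconditioned shift, debuccalisation)
Orvasa: *soyadad
  soyadad (rule 1 does not apply)
  soyadad → soyodod   [vowel merger]
  soyodod (rule 3 does not apply)
  soyodod → soyozod   [intervocalic lenition]
  giving Orvasa soyozod.
Only *soyadad yields all of Tashoi hoyatat, Orvasa soyozod.

*soyadad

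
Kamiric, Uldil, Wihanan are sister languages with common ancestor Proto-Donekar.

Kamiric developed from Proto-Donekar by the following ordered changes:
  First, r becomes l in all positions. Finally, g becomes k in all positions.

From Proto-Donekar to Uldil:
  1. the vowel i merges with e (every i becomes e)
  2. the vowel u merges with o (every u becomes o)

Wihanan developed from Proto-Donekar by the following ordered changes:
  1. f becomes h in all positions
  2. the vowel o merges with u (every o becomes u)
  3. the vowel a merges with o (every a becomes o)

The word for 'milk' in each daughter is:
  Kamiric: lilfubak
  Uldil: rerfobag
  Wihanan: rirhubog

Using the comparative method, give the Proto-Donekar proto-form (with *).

Position 3: Kamiric has l, Uldil has r, Wihanan has r. Uldil preserves r here (none of its changes turn any other segment into r), so the proto-segment is *r.
Position 2: Kamiric has i, Uldil has e, Wihanan has i. Kamiric preserves i here (none of its changes turn any other segment into i), so the proto-segment is *i.
Continuing position by position gives *rirfubag; check it forward:
Kamiric: *rirfubag
  rirfubag → lilfubag   [unconditioned shift]
  lilfubag → lilfubak   [unconditioned shift]
  giving Kamiric lilfubak.
Uldil: *rirfubag > rerfubag > rerfobag  (by vowel merger, vowel merger)
Wihanan: *rirfubag
  rirfubag → rirhubag   [unconditioned shift]
  rirhubag (rule 2 does not apply)
  rirhubag → rirhubog   [vowel merger]
  giving Wihanan rirhubog.
No other proto-form is consistent with every reflex, so the reconstruction is *rirfubag.

*rirfubag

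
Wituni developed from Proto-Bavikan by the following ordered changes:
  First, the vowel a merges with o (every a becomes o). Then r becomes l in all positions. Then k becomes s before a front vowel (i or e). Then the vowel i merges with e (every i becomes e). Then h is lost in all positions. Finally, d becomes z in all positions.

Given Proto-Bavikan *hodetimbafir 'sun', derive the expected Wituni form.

ozetembofel

Wituni: start from *hodetimbafir.
  rule 1 (vowel merger): hodetimbafir → hodetimbofir
  rule 2 (unconditioned shift): hodetimbofir → hodetimbofil
  rule 3: no change — hodetimbofil
  rule 4 (vowel merger): hodetimbofil → hodetembofel
  rule 5 (h-loss): hodetembofel → odetembofel
  rule 6 (unconditioned shift): odetembofel → ozetembofel
  ⇒ Wituni ozetembofel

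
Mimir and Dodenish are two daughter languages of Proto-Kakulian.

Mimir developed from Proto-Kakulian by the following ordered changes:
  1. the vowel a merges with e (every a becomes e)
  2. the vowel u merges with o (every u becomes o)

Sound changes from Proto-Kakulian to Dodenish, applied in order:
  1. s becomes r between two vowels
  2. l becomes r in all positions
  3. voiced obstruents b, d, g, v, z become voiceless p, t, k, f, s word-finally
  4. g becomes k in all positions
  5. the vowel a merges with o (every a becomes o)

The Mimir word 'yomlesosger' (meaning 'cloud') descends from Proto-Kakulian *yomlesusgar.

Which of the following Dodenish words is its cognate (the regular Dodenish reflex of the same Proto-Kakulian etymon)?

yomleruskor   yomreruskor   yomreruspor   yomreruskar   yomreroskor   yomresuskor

Dodenish: *yomlesusgar
  yomlesusgar → yomlerusgar   [rhotacism]
  yomlerusgar → yomrerusgar   [unconditioned shift]
  yomrerusgar (rule 3 does not apply)
  yomrerusgar → yomreruskar   [unconditioned shift]
  yomreruskar → yomreruskor   [vowel merger]
  giving Dodenish yomreruskor.
Among the options, 'yomreruskor' alone shows every Dodenish change applied in order.

yomreruskor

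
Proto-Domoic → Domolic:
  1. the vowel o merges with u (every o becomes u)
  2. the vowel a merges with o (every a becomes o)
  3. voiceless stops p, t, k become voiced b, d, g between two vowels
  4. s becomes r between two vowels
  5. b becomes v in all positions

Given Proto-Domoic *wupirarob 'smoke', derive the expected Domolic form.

wuviroruv

Domolic: start from *wupirarob.
  rule 1 (vowel merger): wupirarob → wupirarub
  rule 2 (vowel merger): wupirarub → wupirorub
  rule 3 (intervocalic voicing): wupirorub → wubirorub
  rule 4: no change — wubirorub
  rule 5 (unconditioned shift): wubirorub → wuviroruv
  ⇒ Domolic wuviroruv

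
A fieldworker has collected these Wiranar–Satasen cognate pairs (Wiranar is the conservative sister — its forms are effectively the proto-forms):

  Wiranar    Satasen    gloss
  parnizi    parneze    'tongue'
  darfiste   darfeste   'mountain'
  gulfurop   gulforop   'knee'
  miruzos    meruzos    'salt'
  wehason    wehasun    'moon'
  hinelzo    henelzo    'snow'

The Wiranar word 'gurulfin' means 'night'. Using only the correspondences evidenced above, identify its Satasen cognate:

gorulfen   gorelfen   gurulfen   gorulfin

gulfurop ~ gulforop — Wiranar u corresponds to Satasen o after a consonant, before r.
hinelzo ~ henelzo — Wiranar i corresponds to Satasen e after a consonant, before a nasal.
Applying these to Wiranar 'gurulfin':
  gurulfin → gorulfin   (u→o after a consonant, before r)
  gorulfin → gorulfen   (i→e after a consonant, before a nasal)
So the Satasen cognate is 'gorulfen'.

gorulfen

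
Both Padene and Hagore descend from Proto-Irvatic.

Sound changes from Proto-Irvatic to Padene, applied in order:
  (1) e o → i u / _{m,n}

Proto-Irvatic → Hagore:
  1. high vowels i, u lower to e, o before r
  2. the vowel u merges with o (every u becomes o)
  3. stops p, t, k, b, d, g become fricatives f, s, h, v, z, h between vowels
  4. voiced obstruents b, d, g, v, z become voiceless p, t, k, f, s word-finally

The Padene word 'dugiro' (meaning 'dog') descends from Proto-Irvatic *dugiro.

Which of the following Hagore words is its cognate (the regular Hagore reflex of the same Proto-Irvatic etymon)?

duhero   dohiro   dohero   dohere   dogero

dohero

Hagore: *dugiro
  dugiro → dugero   [pre-rhotic lowering]
  dugero → dogero   [vowel merger]
  dogero → dohero   [intervocalic lenition]
  dohero (rule 4 does not apply)
  giving Hagore dohero.
Only 'dohero' matches the regular Hagore development of *dugiro.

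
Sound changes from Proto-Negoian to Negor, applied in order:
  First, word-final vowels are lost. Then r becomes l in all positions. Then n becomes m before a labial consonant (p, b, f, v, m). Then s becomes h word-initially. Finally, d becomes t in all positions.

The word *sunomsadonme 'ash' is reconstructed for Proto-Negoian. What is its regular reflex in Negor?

Negor: *sunomsadonme
  sunomsadonme → sunomsadonm   [apocope]
  sunomsadonm (rule 2 does not apply)
  sunomsadonm → sunomsadomm   [nasal place assimilation]
  sunomsadomm → hunomsadomm   [debuccalisation]
  hunomsadomm → hunomsatomm   [unconditioned shift]
  giving Negor hunomsatomm.

hunomsatomm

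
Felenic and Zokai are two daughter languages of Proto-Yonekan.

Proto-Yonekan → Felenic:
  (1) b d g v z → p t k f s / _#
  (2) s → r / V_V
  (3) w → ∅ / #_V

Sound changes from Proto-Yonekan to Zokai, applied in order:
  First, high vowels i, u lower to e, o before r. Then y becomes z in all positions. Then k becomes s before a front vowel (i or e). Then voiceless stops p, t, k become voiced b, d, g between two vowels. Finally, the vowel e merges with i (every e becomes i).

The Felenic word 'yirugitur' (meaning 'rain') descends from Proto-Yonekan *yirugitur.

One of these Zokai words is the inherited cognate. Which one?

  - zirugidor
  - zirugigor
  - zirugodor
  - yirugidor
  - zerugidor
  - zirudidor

zirugidor

Zokai: *yirugitur > yerugitor > zerugitor > zerugidor > zirugidor  (by pre-rhotic lowering, unconditioned shift, intervocalic voicing, vowel merger)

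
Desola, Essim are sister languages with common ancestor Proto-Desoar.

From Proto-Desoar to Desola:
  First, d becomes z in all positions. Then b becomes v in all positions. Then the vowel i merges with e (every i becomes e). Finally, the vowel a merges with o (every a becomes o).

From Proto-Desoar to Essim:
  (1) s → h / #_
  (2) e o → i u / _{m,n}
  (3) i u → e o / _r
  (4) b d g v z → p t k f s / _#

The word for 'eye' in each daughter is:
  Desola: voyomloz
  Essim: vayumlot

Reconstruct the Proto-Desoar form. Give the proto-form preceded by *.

*vayomlod

Position 8: Desola has z, Essim has t. Taking the neighbouring segments as reconstructed: Desola z could go back to *d or *z; Essim t could go back to *t or *d — the one source consistent with every daughter is *d.
Position 2: Desola has o, Essim has a. Essim preserves a here (none of its changes turn any other segment into a), so the proto-segment is *a.
Position 4: Desola has o, Essim has u. Taking the neighbouring segments as reconstructed: Desola o could go back to *a or *o; Essim u could go back to *o or *u — the one source consistent with every daughter is *o.
The remaining positions agree across the daughters. Check the candidate against every language:
Desola: *vayomlod
  vayomlod → vayomloz   [unconditioned shift]
  vayomloz (rule 2 does not apply)
  vayomloz (rule 3 does not apply)
  vayomloz → voyomloz   [vowel merger]
  giving Desola voyomloz.
Essim: start from *vayomlod.
  rule 1: no change — vayomlod
  rule 2 (pre-nasal raising): vayomlod → vayumlod
  rule 3: no change — vayumlod
  rule 4 (final devoicing): vayumlod → vayumlot
  ⇒ Essim vayumlot
No other proto-form is consistent with every reflex, so the reconstruction is *vayomlod.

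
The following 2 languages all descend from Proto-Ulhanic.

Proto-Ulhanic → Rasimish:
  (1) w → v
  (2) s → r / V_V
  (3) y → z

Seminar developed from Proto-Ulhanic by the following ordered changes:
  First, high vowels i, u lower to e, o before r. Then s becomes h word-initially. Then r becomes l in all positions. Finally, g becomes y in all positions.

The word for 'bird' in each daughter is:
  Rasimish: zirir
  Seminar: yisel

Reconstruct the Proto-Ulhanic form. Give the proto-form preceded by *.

*yisir

Position 4: Rasimish has i, Seminar has e. Rasimish preserves i here (none of its changes turn any other segment into i), so the proto-segment is *i.
Position 5: Rasimish has r, Seminar has l. Taking the neighbouring segments as reconstructed: Rasimish r can only go back to *r; Seminar l can only go back to *r — the one source consistent with every daughter is *r.
Position 1: Rasimish has z, Seminar has y. Taking the neighbouring segments as reconstructed: Rasimish z could go back to *z or *y; Seminar y could go back to *g or *y — the one source consistent with every daughter is *y.
Continuing position by position gives *yisir; check it forward:
Rasimish: *yisir > yirir > zirir  (by rhotacism, unconditioned shift)
Seminar: *yisir > yiser > yisel  (by pre-rhotic lowering, unconditioned shift)
Only *yisir yields all of Rasimish zirir, Seminar yisel.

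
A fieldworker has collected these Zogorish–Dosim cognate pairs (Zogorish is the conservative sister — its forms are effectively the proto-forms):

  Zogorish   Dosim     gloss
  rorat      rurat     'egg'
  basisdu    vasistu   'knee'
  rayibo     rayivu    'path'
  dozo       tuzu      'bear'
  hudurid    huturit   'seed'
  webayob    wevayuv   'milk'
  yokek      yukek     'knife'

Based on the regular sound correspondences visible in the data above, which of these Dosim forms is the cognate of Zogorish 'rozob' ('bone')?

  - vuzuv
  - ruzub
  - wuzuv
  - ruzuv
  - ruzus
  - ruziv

ruzuv

dozo ~ tuzu, yokek ~ yukek — Zogorish o corresponds to Dosim u after a consonant, before a consonant other than r, m, n, p, b, f, v.
webayob ~ wevayuv — Zogorish o corresponds to Dosim u after a consonant, before a labial obstruent.
webayob ~ wevayuv — Zogorish b corresponds to Dosim v word-finally.
Applying these to Zogorish 'rozob':
  rozob → ruzob   (o→u after a consonant, before a consonant other than r, m, n, p, b, f, v)
  ruzob → ruzub   (o→u after a consonant, before a labial obstruent)
  ruzub → ruzuv   (b→v word-finally)
So the Dosim cognate is 'ruzuv'.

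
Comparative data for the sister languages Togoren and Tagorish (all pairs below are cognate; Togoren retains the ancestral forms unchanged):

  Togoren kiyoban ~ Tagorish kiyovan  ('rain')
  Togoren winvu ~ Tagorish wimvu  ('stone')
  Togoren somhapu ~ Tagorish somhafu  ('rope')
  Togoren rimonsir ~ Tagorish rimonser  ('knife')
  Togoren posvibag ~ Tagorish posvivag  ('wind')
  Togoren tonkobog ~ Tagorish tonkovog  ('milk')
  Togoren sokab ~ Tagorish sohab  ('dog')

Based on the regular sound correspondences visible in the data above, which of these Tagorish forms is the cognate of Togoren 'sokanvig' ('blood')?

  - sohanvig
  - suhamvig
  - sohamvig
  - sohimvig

sohamvig

sokab ~ sohab — Togoren k corresponds to Tagorish h between vowels (before a back vowel).
winvu ~ wimvu — Togoren n corresponds to Tagorish m after a vowel, before a labial obstruent.
Applying these to Togoren 'sokanvig':
  sokanvig → sohanvig   (k→h between vowels (before a back vowel))
  sohanvig → sohamvig   (n→m after a vowel, before a labial obstruent)
So the Tagorish cognate is 'sohamvig'.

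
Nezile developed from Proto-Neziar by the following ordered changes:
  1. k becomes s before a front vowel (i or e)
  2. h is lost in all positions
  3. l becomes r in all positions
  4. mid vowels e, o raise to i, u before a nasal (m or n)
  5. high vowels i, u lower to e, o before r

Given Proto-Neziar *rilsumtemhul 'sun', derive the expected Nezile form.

Nezile: start from *rilsumtemhul.
  rule 1: no change — rilsumtemhul
  rule 2 (h-loss): rilsumtemhul → rilsumtemul
  rule 3 (unconditioned shift): rilsumtemul → rirsumtemur
  rule 4 (pre-nasal raising): rirsumtemur → rirsumtimur
  rule 5 (pre-rhotic lowering): rirsumtimur → rersumtimor
  ⇒ Nezile rersumtimor

rersumtimor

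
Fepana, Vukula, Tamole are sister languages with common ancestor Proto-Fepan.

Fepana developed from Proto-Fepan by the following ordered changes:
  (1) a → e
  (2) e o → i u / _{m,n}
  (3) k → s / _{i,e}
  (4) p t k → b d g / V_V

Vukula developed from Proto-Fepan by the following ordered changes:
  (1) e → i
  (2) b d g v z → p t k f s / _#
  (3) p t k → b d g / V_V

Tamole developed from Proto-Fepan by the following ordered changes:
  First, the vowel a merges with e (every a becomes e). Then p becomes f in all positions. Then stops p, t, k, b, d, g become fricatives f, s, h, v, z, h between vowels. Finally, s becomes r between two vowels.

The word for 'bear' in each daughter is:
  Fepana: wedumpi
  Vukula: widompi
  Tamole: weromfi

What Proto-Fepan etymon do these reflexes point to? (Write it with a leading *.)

*wetompi

Position 4: Fepana has u, Vukula has o, Tamole has o. Vukula preserves o here (none of its changes turn any other segment into o), so the proto-segment is *o.
Position 6: Fepana has p, Vukula has p, Tamole has f. Fepana preserves p here (none of its changes turn any other segment into p), so the proto-segment is *p.
Position 2: Fepana has e, Vukula has i, Tamole has e. Taking the neighbouring segments as reconstructed: Fepana e could go back to *a or *e; Vukula i could go back to *e or *i; Tamole e could go back to *a or *e — the one source consistent with every daughter is *e.
This points to *wetompi. Verify forward in each daughter:
Fepana: *wetompi
  wetompi (rule 1 does not apply)
  wetompi → wetumpi   [pre-nasal raising]
  wetumpi (rule 3 does not apply)
  wetumpi → wedumpi   [intervocalic voicing]
  giving Fepana wedumpi.
Vukula: *wetompi > witompi > widompi  (by vowel merger, intervocalic voicing)
Tamole: start from *wetompi.
  rule 1: no change — wetompi
  rule 2 (unconditioned shift): wetompi → wetomfi
  rule 3 (intervocalic lenition): wetomfi → wesomfi
  rule 4 (rhotacism): wesomfi → weromfi
  ⇒ Tamole weromfi
Only *wetompi yields all of Fepana wedumpi, Vukula widompi, Tamole weromfi.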